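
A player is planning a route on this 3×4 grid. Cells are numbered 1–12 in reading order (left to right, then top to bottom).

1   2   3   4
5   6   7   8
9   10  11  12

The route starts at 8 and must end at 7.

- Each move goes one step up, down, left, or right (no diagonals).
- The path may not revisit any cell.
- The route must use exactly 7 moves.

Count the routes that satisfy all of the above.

4

Need simple routes of exactly 7 moves from 8 to 7 (Manhattan distance 1, so 3 moves are spent on a detour and 3 undoing it).
Enumerating: 8 4 3 2 6 10 11 7 | 8 4 3 2 1 5 6 7 | 8 12 11 10 6 2 3 7 | 8 12 11 10 9 5 6 7.
That gives 4 routes.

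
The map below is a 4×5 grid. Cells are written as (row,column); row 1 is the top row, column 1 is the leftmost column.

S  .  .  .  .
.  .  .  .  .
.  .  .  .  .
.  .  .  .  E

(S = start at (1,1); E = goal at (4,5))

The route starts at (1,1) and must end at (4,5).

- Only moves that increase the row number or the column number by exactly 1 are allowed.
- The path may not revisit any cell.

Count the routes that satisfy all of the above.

35

A right/down-only route from (1,1) to (4,5) makes exactly 3 down-moves and 4 right-moves in some order.
With no other constraints that would be C(7,3) = 35 routes.
That gives 35 routes.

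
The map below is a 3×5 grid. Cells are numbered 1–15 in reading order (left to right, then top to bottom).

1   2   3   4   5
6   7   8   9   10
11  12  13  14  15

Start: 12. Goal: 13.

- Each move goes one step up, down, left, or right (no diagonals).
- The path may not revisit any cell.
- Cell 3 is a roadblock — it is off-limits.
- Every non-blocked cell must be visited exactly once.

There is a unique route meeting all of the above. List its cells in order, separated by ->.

12 -> 11 -> 6 -> 1 -> 2 -> 7 -> 8 -> 9 -> 4 -> 5 -> 10 -> 15 -> 14 -> 13

Need to visit all 14 open cells exactly once, starting at 12 and ending at 13.
Cell 11 has only two open neighbours (6 and 12), so the path must pass straight through it: one of those is the cell it's entered from and the other is where it exits.
Route from 12: left to 11, 2× up (reaching 1), right to 2, down to 7, 2× right (reaching 9), up to 4, right to 5, 2× down (reaching 15), 2× left (reaching 13) — 13 moves in all.
Check: all 14 open cells covered.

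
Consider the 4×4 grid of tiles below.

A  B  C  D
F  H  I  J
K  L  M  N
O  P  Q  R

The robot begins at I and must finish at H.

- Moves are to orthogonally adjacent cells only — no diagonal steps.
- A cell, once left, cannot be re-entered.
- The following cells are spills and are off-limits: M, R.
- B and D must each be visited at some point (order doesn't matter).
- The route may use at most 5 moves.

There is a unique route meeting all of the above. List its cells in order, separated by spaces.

The 5-move cap with required stops at B, D leaves no slack for detours.
Route from I: right 1 to J, up 1 to D, left 2 to B, down 1 to H — 5 moves in all.
Check: all required cells visited; 5 ≤ 5 moves.

I J D C B H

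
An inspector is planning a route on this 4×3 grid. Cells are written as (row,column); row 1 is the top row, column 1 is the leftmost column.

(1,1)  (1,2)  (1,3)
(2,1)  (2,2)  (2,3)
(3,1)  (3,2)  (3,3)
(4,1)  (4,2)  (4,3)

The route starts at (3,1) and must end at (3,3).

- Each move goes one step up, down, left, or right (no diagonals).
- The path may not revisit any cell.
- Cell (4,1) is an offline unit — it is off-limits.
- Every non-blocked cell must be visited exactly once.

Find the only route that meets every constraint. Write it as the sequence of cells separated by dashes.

(3,1) - (2,1) - (1,1) - (1,2) - (1,3) - (2,3) - (2,2) - (3,2) - (4,2) - (4,3) - (3,3)

Need to visit all 11 open cells exactly once, starting at (3,1) and ending at (3,3).
Cell (4,3) has only two open neighbours ((3,3) and (4,2)), so the path must pass straight through it: one of those is the cell it's entered from and the other is where it exits.
Route from (3,1): 2× up (reaching (1,1)), 2× right (reaching (1,3)), down to (2,3), left to (2,2), 2× down (reaching (4,2)), right to (4,3), up to (3,3) — 10 moves in all.
Check: all 11 open cells covered.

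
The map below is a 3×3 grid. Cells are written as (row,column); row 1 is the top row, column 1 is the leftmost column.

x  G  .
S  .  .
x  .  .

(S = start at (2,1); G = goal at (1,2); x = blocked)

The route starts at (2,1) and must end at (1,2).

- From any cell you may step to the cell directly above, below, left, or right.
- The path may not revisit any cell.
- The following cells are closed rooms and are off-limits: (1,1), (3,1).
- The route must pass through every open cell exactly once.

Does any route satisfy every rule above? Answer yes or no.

One route that works: (2,1) → (2,2) → (3,2) → (3,3) → (2,3) → (1,3) → (1,2).

yes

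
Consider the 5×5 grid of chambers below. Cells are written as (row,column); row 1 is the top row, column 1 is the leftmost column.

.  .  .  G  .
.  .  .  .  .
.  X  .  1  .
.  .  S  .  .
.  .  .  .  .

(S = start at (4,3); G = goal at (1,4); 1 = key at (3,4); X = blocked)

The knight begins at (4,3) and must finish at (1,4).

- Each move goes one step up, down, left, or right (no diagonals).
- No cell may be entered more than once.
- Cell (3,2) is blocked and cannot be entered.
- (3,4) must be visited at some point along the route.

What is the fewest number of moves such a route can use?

4

Any route passes through (3,4) somewhere between (4,3) and (1,4). Summing Manhattan distances along the two legs ((4,3) → (3,4) → (1,4)) gives a lower bound of 2 + 2 = 4 moves.
A route of 4 moves achieves this: (4,3) → (3,3) → (3,4) → (2,4) → (1,4).
Since 4 matches the lower bound, it is optimal.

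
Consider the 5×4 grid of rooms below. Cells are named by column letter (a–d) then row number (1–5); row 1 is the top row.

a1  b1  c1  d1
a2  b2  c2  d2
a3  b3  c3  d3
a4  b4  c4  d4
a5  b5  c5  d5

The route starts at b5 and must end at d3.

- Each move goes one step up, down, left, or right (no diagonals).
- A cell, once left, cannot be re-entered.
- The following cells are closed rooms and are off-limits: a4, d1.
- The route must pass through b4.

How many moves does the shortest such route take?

4

Any route passes through b4 somewhere between b5 and d3. Summing Manhattan distances along the two legs (b5 → b4 → d3) gives a lower bound of 1 + 3 = 4 moves.
A route of 4 moves achieves this: b5 → b4 → b3 → c3 → d3.
Since 4 matches the lower bound, it is optimal.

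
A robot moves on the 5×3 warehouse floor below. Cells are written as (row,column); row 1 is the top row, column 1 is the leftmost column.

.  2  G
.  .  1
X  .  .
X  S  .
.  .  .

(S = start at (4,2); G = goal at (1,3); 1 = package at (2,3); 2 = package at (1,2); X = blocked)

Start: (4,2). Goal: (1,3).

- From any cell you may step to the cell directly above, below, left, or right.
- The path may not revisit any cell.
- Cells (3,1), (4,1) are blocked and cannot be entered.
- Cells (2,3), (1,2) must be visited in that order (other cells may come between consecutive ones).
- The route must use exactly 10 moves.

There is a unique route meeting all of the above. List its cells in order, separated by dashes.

The waypoints must appear in the order (2,3), (1,2), with no cell reused.
Route from (4,2): down to (5,2), right to (5,3), 3× up (reaching (2,3)), 2× left (reaching (2,1)), up to (1,1), 2× right (reaching (1,3)) — 10 moves in all.
Check: order respected (1 at step 5, 2 at step 9); 10 moves as required.

(4,2) - (5,2) - (5,3) - (4,3) - (3,3) - (2,3) - (2,2) - (2,1) - (1,1) - (1,2) - (1,3)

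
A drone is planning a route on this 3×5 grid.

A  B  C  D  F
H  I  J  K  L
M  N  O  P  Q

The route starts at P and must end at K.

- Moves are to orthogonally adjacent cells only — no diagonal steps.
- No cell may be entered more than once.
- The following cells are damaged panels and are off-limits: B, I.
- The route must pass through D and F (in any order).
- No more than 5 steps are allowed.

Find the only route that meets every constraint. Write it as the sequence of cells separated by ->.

P -> Q -> L -> F -> D -> K

Any route must reach D and F and still end at K within 5 moves, so the order of the required stops is forced.
Route from P: right to Q, 2× up (reaching F), left to D, down to K — 5 moves in all.
Check: all required cells visited; 5 ≤ 5 moves.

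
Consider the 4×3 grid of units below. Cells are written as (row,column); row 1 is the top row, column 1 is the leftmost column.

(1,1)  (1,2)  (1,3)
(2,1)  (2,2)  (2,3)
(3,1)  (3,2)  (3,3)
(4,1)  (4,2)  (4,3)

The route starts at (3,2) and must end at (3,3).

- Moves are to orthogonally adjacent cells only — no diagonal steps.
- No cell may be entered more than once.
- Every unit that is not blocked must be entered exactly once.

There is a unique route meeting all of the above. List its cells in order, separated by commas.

(3,2), (2,2), (2,3), (1,3), (1,2), (1,1), (2,1), (3,1), (4,1), (4,2), (4,3), (3,3)

Need to visit all 12 open cells exactly once, starting at (3,2) and ending at (3,3).
Cell (1,3) has only two open neighbours ((2,3) and (1,2)), so the path must pass straight through it: one of those is the cell it's entered from and the other is where it exits.
Route from (3,2): up 1 to (2,2), right 1 to (2,3), up 1 to (1,3), left 2 to (1,1), down 3 to (4,1), right 2 to (4,3), up 1 to (3,3) — 11 moves in all.
Check: all 12 open cells covered.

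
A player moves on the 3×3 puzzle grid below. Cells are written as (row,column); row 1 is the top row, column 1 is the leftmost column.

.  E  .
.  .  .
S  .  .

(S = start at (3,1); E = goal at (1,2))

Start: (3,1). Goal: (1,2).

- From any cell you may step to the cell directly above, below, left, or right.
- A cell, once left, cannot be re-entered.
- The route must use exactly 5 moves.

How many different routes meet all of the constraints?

Need simple routes of exactly 5 moves from (3,1) to (1,2) (Manhattan distance 3, so 1 moves are spent on a detour and 1 undoing it).
Enumerating: (3,1) (2,1) (2,2) (2,3) (1,3) (1,2) | (3,1) (3,2) (2,2) (2,1) (1,1) (1,2) | (3,1) (3,2) (2,2) (2,3) (1,3) (1,2) | (3,1) (3,2) (3,3) (2,3) (1,3) (1,2) | (3,1) (3,2) (3,3) (2,3) (2,2) (1,2).
That gives 5 routes.

5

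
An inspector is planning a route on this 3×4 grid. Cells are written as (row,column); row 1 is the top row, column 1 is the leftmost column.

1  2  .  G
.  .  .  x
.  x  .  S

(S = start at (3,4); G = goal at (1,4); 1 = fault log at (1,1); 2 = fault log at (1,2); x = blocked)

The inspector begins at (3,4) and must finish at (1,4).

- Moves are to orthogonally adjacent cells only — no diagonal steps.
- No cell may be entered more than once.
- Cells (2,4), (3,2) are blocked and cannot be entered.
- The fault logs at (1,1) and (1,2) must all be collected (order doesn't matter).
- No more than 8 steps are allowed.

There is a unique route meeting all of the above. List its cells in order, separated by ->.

The 8-move cap with required stops at (1,1), (1,2) leaves no slack for detours.
Route from (3,4): left 1 to (3,3), up 1 to (2,3), left 2 to (2,1), up 1 to (1,1), right 3 to (1,4) — 8 moves in all.
Check: all required cells visited; 8 ≤ 8 moves.

(3,4) -> (3,3) -> (2,3) -> (2,2) -> (2,1) -> (1,1) -> (1,2) -> (1,3) -> (1,4)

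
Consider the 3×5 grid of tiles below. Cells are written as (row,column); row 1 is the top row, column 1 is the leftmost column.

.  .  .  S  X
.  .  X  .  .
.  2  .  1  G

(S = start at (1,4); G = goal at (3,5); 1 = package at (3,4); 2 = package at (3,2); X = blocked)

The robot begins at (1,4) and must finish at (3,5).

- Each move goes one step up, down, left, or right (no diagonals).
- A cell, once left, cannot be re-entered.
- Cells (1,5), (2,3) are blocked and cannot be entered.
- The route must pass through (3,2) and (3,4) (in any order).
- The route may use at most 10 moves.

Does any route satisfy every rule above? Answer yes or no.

One route that works: (1,4) → (1,3) → (1,2) → (2,2) → (3,2) → (3,3) → (3,4) → (3,5).

yes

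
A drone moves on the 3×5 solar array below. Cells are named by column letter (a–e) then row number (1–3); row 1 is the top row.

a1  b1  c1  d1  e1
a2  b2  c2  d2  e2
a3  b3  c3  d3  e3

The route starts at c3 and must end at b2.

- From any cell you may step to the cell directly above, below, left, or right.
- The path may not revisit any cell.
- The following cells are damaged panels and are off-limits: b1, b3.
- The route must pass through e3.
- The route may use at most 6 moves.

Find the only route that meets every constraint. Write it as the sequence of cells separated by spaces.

Any route must reach e3 and still end at b2 within 6 moves, so the order of the required stops is forced.
Route from c3: 2× right (reaching e3), up to e2, 3× left (reaching b2) — 6 moves in all.
Check: all required cells visited; 6 ≤ 6 moves.

c3 d3 e3 e2 d2 c2 b2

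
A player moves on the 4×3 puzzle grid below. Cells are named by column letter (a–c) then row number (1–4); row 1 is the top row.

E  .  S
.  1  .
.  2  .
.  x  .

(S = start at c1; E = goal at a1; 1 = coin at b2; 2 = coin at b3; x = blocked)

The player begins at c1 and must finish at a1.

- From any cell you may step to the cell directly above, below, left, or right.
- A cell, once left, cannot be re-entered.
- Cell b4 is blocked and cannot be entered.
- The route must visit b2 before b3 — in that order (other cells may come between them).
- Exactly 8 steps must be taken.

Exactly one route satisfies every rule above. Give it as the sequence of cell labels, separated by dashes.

c1 - b1 - b2 - c2 - c3 - b3 - a3 - a2 - a1

The waypoints must appear in the order b2, b3, with no cell reused.
Route from c1: left to b1, down to b2, right to c2, down to c3, 2× left (reaching a3), 2× up (reaching a1) — 8 moves in all.
Check: order respected (1 at step 2, 2 at step 5); 8 moves as required.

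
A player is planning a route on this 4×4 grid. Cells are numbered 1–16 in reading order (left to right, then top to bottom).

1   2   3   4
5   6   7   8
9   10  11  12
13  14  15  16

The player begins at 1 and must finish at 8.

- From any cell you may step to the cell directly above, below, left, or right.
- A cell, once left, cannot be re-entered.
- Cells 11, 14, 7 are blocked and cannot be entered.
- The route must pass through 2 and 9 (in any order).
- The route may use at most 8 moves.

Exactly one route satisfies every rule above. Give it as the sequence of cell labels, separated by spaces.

The budget equals the shortest possible length, so every move has to be on a shortest route through the required cells.
Route from 1: 2× down (reaching 9), right to 10, 2× up (reaching 2), 2× right (reaching 4), down to 8 — 8 moves in all.
Check: all required cells visited; 8 ≤ 8 moves.

1 5 9 10 6 2 3 4 8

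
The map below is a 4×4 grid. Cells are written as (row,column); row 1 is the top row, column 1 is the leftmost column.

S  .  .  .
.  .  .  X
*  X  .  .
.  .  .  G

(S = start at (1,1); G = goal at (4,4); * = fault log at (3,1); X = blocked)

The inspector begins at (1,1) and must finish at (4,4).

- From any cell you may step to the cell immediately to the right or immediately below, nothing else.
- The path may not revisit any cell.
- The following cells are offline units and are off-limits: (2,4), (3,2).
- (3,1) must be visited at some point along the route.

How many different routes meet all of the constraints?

1

A right/down-only route from (1,1) to (4,4) makes exactly 3 down-moves and 3 right-moves in some order.
With no other constraints that would be C(6,3) = 20 routes.
Split at (3,1) and multiply the segment counts (each segment already excludes blocked cells): (1,1)→(3,1): 1; (3,1)→(4,4): 1; product = 1.
That gives 1 route.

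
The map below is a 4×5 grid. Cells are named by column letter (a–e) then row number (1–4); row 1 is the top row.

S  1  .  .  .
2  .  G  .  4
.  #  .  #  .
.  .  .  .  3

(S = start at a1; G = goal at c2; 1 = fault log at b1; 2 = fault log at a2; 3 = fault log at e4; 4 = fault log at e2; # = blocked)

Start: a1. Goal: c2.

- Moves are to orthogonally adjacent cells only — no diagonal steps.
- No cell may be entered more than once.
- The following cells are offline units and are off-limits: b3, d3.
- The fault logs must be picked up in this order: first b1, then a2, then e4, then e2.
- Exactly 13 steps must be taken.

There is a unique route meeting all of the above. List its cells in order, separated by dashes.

The waypoints must appear in the order b1, a2, e4, e2, with no cell reused.
Route from a1: right to b1, down to b2, left to a2, 2× down (reaching a4), 4× right (reaching e4), 2× up (reaching e2), 2× left (reaching c2) — 13 moves in all.
Check: order respected (1 at step 1, 2 at step 3, 3 at step 9, 4 at step 11); 13 moves as required.

a1 - b1 - b2 - a2 - a3 - a4 - b4 - c4 - d4 - e4 - e3 - e2 - d2 - c2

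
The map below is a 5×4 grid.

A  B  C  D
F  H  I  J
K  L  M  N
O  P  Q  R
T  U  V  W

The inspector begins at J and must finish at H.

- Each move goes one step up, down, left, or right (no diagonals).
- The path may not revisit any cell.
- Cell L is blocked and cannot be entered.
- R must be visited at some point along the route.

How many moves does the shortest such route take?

6

Any route passes through R somewhere between J and H. Summing Manhattan distances along the two legs (J → R → H) gives a lower bound of 2 + 4 = 6 moves.
A route of 6 moves achieves this: J → N → R → Q → M → I → H.
Since 6 matches the lower bound, it is optimal.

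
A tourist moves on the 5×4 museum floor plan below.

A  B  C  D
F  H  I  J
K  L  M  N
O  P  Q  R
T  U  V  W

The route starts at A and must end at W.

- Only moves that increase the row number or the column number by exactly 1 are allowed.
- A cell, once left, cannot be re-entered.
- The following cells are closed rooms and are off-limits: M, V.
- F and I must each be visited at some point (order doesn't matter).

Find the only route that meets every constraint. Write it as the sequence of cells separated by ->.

Moves only go right or down, so the column and row indices never decrease.
Route from A: down 1 to F, right 3 to J, down 3 to W — 7 moves in all.
Check: all required cells visited.

A -> F -> H -> I -> J -> N -> R -> W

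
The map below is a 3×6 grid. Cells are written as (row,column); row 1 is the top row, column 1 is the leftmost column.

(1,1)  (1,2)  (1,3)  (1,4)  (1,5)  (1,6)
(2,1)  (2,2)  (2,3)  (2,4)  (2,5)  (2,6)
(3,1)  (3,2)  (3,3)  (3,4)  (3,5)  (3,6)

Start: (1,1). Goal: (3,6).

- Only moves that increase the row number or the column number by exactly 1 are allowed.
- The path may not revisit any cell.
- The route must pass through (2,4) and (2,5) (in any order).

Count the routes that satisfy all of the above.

A right/down-only route from (1,1) to (3,6) makes exactly 2 down-moves and 5 right-moves in some order.
With no other constraints that would be C(7,2) = 21 routes.
A monotone route can only reach the required cells in the order (2,4), (2,5), so split there and multiply the segment counts: (1,1)→(2,4): 4; (2,4)→(2,5): 1; (2,5)→(3,6): 2; product = 8.
That gives 8 routes.

8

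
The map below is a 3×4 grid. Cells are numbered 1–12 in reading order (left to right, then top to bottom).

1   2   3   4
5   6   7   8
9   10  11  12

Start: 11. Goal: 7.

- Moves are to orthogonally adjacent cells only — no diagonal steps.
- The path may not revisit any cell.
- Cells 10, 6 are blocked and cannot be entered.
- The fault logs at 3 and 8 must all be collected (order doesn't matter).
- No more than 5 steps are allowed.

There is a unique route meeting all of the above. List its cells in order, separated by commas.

The budget equals the shortest possible length, so every move has to be on a shortest route through the required cells.
Route from 11: right 1 to 12, up 2 to 4, left 1 to 3, down 1 to 7 — 5 moves in all.
Check: all required cells visited; 5 ≤ 5 moves.

11, 12, 8, 4, 3, 7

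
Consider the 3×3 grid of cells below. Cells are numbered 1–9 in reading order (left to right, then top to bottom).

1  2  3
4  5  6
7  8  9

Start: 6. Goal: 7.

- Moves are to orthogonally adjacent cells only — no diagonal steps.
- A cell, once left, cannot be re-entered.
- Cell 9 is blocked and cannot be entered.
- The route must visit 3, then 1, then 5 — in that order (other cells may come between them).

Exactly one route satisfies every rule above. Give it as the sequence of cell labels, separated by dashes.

6 - 3 - 2 - 1 - 4 - 5 - 8 - 7

The waypoints must appear in the order 3, 1, 5, with no cell reused.
Route from 6: up to 3, 2× left (reaching 1), down to 4, right to 5, down to 8, left to 7 — 7 moves in all.
Check: order respected (3 at step 1, 1 at step 3, 5 at step 5).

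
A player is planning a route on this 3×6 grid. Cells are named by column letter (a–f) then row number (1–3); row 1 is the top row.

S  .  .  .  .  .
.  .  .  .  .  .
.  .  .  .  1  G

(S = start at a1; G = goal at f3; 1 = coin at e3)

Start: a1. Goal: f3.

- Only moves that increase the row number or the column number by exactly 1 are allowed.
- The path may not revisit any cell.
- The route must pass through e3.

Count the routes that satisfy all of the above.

15

A right/down-only route from a1 to f3 makes exactly 2 down-moves and 5 right-moves in some order.
With no other constraints that would be C(7,2) = 21 routes.
Split at e3 and multiply the segment counts: a1→e3: 15; e3→f3: 1; product = 15.
That gives 15 routes.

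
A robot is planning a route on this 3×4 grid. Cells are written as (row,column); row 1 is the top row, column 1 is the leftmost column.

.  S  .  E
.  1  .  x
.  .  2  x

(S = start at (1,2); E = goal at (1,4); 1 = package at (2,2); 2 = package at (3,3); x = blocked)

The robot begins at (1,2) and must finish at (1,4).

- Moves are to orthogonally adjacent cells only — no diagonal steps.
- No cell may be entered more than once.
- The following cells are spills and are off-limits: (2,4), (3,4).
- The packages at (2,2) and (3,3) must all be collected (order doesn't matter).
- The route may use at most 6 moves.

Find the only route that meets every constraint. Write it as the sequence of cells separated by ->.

The budget equals the shortest possible length, so every move has to be on a shortest route through the required cells.
Route from (1,2): down 2 to (3,2), right 1 to (3,3), up 2 to (1,3), right 1 to (1,4) — 6 moves in all.
Check: all required cells visited; 6 ≤ 6 moves.

(1,2) -> (2,2) -> (3,2) -> (3,3) -> (2,3) -> (1,3) -> (1,4)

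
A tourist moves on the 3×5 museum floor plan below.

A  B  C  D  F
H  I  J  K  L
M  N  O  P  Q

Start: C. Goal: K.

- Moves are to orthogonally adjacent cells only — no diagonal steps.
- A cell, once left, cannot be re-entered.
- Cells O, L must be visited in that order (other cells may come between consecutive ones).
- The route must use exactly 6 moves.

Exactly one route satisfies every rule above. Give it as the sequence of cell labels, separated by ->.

C -> J -> O -> P -> Q -> L -> K

The waypoints must appear in the order O, L, with no cell reused.
Route from C: 2× down (reaching O), 2× right (reaching Q), up to L, left to K — 6 moves in all.
Check: order respected (O at step 2, L at step 5); 6 moves as required.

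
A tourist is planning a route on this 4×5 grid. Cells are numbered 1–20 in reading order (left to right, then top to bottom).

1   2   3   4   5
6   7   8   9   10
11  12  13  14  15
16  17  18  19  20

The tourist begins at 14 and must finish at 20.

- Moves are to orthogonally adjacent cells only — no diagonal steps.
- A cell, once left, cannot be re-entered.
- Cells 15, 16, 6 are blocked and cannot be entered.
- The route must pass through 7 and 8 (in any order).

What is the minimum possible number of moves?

Any route passes through 7 and 8 in some order between 14 and 20. Summing Manhattan distances along each leg and taking the cheapest ordering (14 → 7 → 8 → 20) gives a lower bound of 3 + 1 + 4 = 8 moves.
A route of 8 moves achieves this: 14 → 9 → 8 → 7 → 12 → 17 → 18 → 19 → 20.
Since 8 matches the lower bound, it is optimal.

8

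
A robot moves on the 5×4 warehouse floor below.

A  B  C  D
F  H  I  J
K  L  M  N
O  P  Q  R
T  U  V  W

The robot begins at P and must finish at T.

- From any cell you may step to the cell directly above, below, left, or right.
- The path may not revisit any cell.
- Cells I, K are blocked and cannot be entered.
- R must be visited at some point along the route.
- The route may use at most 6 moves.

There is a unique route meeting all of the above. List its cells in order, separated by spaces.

Any route must reach R and still end at T within 6 moves, so the order of the required stops is forced.
Route from P: 2× right (reaching R), down to W, 3× left (reaching T) — 6 moves in all.
Check: all required cells visited; 6 ≤ 6 moves.

P Q R W V U T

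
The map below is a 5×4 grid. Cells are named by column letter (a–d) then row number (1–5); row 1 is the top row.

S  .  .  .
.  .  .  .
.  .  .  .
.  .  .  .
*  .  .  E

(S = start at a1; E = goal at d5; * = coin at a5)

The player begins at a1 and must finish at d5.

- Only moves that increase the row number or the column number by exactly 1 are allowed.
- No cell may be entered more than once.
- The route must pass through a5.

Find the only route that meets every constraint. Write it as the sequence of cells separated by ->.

Moves only go right or down, so the column and row indices never decrease.
Route from a1: down 4 to a5, right 3 to d5 — 7 moves in all.
Check: all required cells visited.

a1 -> a2 -> a3 -> a4 -> a5 -> b5 -> c5 -> d5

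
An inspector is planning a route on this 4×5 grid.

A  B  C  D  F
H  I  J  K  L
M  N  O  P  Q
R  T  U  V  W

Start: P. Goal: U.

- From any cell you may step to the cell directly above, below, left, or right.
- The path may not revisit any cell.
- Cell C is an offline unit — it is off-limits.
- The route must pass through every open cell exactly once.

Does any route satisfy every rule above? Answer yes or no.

yes

One route that works: P → V → W → Q → L → F → D → K → J → O → N → I → B → A → H → M → R → T → U.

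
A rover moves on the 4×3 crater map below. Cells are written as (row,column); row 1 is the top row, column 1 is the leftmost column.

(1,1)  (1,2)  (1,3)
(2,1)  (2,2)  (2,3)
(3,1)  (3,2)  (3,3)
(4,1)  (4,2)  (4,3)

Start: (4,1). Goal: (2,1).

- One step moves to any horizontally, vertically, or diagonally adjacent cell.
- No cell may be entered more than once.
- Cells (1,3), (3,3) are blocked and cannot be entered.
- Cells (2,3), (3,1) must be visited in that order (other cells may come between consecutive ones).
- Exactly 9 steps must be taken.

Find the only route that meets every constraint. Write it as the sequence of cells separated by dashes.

The waypoints must appear in the order (2,3), (3,1), with no cell reused.
Route from (4,1): 2× right (reaching (4,3)), up-left to (3,2), up-right to (2,3), up-left to (1,2), left to (1,1), down-right to (2,2), down-left to (3,1), up to (2,1) — 9 moves in all.
Check: order respected ((2,3) at step 4, (3,1) at step 8); 9 moves as required.

(4,1) - (4,2) - (4,3) - (3,2) - (2,3) - (1,2) - (1,1) - (2,2) - (3,1) - (2,1)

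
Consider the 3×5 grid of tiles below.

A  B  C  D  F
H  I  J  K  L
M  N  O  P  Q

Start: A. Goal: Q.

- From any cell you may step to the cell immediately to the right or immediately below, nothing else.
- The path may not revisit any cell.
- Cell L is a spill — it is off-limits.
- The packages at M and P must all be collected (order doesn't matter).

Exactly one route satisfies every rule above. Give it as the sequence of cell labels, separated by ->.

A -> H -> M -> N -> O -> P -> Q

Moves only go right or down, so the column and row indices never decrease.
Route from A: down 2 to M, right 4 to Q — 6 moves in all.
Check: all required cells visited.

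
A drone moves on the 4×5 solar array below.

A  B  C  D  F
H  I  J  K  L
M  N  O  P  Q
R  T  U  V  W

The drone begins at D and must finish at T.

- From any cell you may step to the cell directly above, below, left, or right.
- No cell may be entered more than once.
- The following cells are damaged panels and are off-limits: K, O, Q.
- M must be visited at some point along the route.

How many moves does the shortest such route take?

7

Any route passes through M somewhere between D and T. Summing Manhattan distances along the two legs (D → M → T) gives a lower bound of 5 + 2 = 7 moves.
A route of 7 moves achieves this: D → C → J → I → N → M → R → T.
Since 7 matches the lower bound, it is optimal.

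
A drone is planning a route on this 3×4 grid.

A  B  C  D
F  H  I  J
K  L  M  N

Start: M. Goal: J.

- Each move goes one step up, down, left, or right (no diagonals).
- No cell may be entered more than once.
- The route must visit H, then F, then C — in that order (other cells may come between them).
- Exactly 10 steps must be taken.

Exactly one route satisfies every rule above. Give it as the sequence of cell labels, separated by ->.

M -> I -> H -> L -> K -> F -> A -> B -> C -> D -> J

The waypoints must appear in the order H, F, C, with no cell reused.
Route from M: up to I, left to H, down to L, left to K, 2× up (reaching A), 3× right (reaching D), down to J — 10 moves in all.
Check: order respected (H at step 2, F at step 5, C at step 8); 10 moves as required.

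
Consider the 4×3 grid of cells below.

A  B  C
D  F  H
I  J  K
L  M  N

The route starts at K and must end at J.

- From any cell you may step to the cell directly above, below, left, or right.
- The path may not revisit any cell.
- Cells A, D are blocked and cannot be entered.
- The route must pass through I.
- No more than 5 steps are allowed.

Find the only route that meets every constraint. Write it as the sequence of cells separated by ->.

The 5-move cap with required stops at I leaves no slack for detours.
Route from K: down to N, 2× left (reaching L), up to I, right to J — 5 moves in all.
Check: all required cells visited; 5 ≤ 5 moves.

K -> N -> M -> L -> I -> J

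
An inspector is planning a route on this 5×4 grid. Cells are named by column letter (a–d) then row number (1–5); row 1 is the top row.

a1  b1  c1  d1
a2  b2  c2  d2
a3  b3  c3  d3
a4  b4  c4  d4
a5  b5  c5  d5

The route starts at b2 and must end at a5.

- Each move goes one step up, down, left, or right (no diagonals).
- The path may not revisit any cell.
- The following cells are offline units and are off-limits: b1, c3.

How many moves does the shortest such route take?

The Manhattan distance from b2 to a5 is |2−5| + |2−1| = 4, so at least 4 moves are needed.
A route of 4 moves achieves this: b2 → b3 → b4 → b5 → a5.
Since 4 matches the lower bound, it is optimal.

4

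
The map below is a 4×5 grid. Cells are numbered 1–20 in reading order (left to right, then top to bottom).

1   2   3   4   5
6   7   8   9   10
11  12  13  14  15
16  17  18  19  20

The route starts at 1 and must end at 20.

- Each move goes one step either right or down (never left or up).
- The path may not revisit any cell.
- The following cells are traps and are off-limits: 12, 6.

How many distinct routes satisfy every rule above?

A right/down-only route from 1 to 20 makes exactly 3 down-moves and 4 right-moves in some order.
With no other constraints that would be C(7,3) = 35 routes.
Subtract routes through each blocked cell (inclusion–exclusion for overlaps): − through 6: 15 − through 12: 12 + through 6&12: 8 → 16.
That gives 16 routes.

16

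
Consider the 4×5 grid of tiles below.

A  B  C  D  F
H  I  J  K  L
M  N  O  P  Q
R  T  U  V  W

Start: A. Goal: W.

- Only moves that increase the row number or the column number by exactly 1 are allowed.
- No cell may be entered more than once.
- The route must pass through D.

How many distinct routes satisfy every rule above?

A right/down-only route from A to W makes exactly 3 down-moves and 4 right-moves in some order.
With no other constraints that would be C(7,3) = 35 routes.
Split at D and multiply the segment counts: A→D: 1; D→W: 4; product = 4.
That gives 4 routes.

4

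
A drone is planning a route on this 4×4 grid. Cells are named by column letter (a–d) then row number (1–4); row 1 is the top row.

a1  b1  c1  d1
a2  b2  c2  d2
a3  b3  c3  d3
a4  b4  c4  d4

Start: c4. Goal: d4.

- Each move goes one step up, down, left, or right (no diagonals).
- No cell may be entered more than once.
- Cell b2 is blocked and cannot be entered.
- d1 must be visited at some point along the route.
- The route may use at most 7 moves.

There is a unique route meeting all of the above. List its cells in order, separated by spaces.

c4 c3 c2 c1 d1 d2 d3 d4

The 7-move cap with required stops at d1 leaves no slack for detours.
Route from c4: 3× up (reaching c1), right to d1, 3× down (reaching d4) — 7 moves in all.
Check: all required cells visited; 7 ≤ 7 moves.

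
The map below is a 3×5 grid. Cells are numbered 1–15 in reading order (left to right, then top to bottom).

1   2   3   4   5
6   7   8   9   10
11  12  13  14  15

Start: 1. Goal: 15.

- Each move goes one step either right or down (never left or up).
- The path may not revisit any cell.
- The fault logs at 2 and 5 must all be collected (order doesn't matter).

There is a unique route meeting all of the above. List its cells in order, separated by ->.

Moves only go right or down, so the column and row indices never decrease.
Route from 1: 4× right (reaching 5), 2× down (reaching 15) — 6 moves in all.
Check: all required cells visited.

1 -> 2 -> 3 -> 4 -> 5 -> 10 -> 15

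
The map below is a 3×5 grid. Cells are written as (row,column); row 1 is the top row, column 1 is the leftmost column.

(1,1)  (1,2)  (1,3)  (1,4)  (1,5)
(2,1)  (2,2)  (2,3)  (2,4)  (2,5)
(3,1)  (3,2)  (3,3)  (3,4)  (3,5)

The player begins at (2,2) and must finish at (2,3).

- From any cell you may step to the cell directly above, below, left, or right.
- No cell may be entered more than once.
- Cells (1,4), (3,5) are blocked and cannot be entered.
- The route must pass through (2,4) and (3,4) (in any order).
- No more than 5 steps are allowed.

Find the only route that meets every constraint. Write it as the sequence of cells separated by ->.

(2,2) -> (3,2) -> (3,3) -> (3,4) -> (2,4) -> (2,3)

Any route must reach (2,4) and (3,4) and still end at (2,3) within 5 moves, so the order of the required stops is forced.
Route from (2,2): down to (3,2), 2× right (reaching (3,4)), up to (2,4), left to (2,3) — 5 moves in all.
Check: all required cells visited; 5 ≤ 5 moves.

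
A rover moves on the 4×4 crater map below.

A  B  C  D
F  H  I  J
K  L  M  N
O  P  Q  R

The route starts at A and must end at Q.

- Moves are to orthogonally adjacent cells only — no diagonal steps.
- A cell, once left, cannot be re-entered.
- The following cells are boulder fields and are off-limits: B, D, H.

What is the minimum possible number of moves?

The Manhattan distance from A to Q is |1−4| + |1−3| = 5, so at least 5 moves are needed.
A route of 5 moves achieves this: A → F → K → O → P → Q.
Since 5 matches the lower bound, it is optimal.

5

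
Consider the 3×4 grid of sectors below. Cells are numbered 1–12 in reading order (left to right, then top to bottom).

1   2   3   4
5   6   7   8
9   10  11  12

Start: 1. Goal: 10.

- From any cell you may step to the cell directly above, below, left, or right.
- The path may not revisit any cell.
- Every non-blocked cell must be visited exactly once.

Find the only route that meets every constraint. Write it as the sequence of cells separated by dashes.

1 - 2 - 3 - 4 - 8 - 12 - 11 - 7 - 6 - 5 - 9 - 10

Need to visit all 12 open cells exactly once, starting at 1 and ending at 10.
Route from 1: 3× right (reaching 4), 2× down (reaching 12), left to 11, up to 7, 2× left (reaching 5), down to 9, right to 10 — 11 moves in all.
Check: all 12 open cells covered.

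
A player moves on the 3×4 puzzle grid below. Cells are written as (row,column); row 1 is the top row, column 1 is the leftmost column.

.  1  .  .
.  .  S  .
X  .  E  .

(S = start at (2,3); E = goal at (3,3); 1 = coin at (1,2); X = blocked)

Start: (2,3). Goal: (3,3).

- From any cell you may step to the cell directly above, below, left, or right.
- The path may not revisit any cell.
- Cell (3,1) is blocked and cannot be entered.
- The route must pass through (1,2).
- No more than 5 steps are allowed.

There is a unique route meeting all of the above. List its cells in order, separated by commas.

(2,3), (1,3), (1,2), (2,2), (3,2), (3,3)

The budget equals the shortest possible length, so every move has to be on a shortest route through the required cells.
Route from (2,3): up 1 to (1,3), left 1 to (1,2), down 2 to (3,2), right 1 to (3,3) — 5 moves in all.
Check: all required cells visited; 5 ≤ 5 moves.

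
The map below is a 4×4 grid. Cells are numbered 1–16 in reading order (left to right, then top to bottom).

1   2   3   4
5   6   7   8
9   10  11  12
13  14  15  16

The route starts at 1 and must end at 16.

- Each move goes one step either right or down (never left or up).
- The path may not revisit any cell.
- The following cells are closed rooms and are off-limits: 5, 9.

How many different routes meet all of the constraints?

A right/down-only route from 1 to 16 makes exactly 3 down-moves and 3 right-moves in some order.
With no other constraints that would be C(6,3) = 20 routes.
Subtract routes through each blocked cell (inclusion–exclusion for overlaps): − through 5: 10 − through 9: 4 + through 5&9: 4 → 10.
That gives 10 routes.

10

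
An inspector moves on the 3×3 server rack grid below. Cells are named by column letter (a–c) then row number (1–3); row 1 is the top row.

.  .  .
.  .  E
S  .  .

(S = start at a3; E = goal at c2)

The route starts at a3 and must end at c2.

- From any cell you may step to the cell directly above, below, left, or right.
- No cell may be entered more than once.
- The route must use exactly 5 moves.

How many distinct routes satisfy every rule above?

5

Need simple routes of exactly 5 moves from a3 to c2 (Manhattan distance 3, so 1 moves are spent on a detour and 1 undoing it).
Enumerating: a3 a2 a1 b1 b2 c2 | a3 a2 a1 b1 c1 c2 | a3 a2 b2 b1 c1 c2 | a3 a2 b2 b3 c3 c2 | a3 b3 b2 b1 c1 c2.
That gives 5 routes.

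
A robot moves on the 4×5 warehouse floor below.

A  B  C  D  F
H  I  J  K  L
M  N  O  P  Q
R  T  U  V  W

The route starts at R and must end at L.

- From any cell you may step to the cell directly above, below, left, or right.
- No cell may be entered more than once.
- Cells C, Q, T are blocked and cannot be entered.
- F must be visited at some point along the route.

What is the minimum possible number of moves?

8

Any route passes through F somewhere between R and L. Summing Manhattan distances along the two legs (R → F → L) gives a lower bound of 7 + 1 = 8 moves.
A route of 8 moves achieves this: R → M → H → I → J → K → D → F → L.
Since 8 matches the lower bound, it is optimal.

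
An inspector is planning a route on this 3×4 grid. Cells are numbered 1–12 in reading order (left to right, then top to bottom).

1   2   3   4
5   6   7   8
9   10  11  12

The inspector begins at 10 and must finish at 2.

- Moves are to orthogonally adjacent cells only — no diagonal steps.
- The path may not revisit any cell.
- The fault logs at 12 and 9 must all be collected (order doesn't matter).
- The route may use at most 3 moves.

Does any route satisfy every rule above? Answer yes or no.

Even ignoring the no-revisit rule, getting from 10 to 2, taking the cheapest ordering 10 → 12 → 9 → 2 needs at least 2 + 3 + 3 = 8 moves (Manhattan distance per leg), which exceeds the 3-move limit.

no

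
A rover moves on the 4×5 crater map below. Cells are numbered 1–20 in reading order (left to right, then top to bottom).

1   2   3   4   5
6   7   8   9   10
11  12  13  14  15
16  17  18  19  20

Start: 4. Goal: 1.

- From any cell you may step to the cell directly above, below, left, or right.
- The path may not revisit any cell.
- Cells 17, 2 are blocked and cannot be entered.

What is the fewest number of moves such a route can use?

The Manhattan distance from 4 to 1 is |1−1| + |4−1| = 3, so at least 3 moves are needed.
That bound ignores the blocked cells. Measuring each leg by the fewest moves that actually steer around them (4→1: 5) raises the lower bound to 5.
A route of 5 moves exists: 4 → 9 → 8 → 7 → 6 → 1.
Since 5 matches that lower bound, it is optimal.

5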